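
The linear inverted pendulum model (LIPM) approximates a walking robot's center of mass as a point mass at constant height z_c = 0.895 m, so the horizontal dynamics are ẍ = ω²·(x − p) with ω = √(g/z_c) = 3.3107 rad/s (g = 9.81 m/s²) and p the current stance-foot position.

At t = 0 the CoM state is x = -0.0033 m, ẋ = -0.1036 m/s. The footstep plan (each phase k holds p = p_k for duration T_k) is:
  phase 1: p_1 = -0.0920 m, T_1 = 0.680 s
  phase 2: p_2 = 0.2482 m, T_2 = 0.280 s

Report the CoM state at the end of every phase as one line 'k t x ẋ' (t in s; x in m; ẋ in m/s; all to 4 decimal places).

1 0.6800 0.1870 0.8819
2 0.9600 0.4426 1.0728

phase 1: p=-0.0920, T=0.680, ωT=2.251276, cosh=4.802557, sinh=4.697293; start (x,ẋ)=(-0.003300, -0.103600) → end (x,ẋ)=(0.186997, 0.881858)
phase 2: p=0.2482, T=0.280, ωT=0.926996, cosh=1.461324, sinh=1.065583; start (x,ẋ)=(0.186997, 0.881858) → end (x,ẋ)=(0.442598, 1.072766)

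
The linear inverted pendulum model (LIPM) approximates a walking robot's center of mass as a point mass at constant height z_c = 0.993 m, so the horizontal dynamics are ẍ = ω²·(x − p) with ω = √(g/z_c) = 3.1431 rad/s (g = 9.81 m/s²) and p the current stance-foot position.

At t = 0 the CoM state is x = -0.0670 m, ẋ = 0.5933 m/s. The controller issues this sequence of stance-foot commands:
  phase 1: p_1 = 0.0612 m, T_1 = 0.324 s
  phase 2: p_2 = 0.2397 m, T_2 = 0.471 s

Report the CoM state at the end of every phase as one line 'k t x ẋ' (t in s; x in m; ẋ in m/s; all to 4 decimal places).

1 0.3240 0.0878 0.4434
2 0.7950 0.1826 0.0300

phase 1: p=0.0612, T=0.324, ωT=1.018364, cosh=1.564924, sinh=1.203739; start (x,ẋ)=(-0.067000, 0.593300) → end (x,ẋ)=(0.087798, 0.443428)
phase 2: p=0.2397, T=0.471, ωT=1.480400, cosh=2.311125, sinh=2.083579; start (x,ẋ)=(0.087798, 0.443428) → end (x,ẋ)=(0.182586, 0.030026)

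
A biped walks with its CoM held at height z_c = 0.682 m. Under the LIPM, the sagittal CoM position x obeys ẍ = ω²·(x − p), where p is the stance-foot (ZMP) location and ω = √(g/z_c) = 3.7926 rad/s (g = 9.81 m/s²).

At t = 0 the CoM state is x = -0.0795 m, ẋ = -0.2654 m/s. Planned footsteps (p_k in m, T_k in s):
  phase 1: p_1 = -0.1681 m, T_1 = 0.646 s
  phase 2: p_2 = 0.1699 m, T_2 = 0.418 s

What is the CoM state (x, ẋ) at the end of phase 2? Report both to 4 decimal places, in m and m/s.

x = -0.1615, ẋ = -1.0050

phase 1: p=-0.1681, T=0.646, ωT=2.450020, cosh=5.837433, sinh=5.751141; start (x,ẋ)=(-0.079500, -0.265400) → end (x,ẋ)=(-0.053359, 0.383269)
phase 2: p=0.1699, T=0.418, ωT=1.585307, cosh=2.542837, sinh=2.337952; start (x,ẋ)=(-0.053359, 0.383269) → end (x,ẋ)=(-0.161545, -1.005029)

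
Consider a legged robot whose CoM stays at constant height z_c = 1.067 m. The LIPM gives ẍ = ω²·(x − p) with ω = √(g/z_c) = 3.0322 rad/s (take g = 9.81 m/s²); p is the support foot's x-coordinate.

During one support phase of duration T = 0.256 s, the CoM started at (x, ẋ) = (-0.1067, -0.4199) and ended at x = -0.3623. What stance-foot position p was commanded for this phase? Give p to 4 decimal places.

p = 0.3258

ωT = 3.0322·0.256 = 0.776243; cosh(ωT) = 1.316712, sinh(ωT) = 0.856580
x(T) = p + (x₀−p)·cosh(ωT) + (ẋ₀/ω)·sinh(ωT) ⇒ p·(1 − cosh) = x(T) − x₀·cosh − (ẋ₀/ω)·sinh
numerator   = -0.3623 − (-0.1067)·1.316712 − (-0.4199/3.0322)·0.856580 = -0.103187
denominator = 1 − 1.316712 = -0.316712
p = -0.103187 / -0.316712 = 0.3258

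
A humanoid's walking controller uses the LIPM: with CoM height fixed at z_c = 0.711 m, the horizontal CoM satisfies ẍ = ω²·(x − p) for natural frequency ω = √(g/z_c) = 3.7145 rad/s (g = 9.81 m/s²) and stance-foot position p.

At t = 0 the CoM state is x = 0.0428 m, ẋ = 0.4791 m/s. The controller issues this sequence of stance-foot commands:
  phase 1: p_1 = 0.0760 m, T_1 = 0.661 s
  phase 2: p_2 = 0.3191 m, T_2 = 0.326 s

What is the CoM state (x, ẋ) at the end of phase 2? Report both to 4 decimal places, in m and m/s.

phase 1: p=0.0760, T=0.661, ωT=2.455285, cosh=5.867793, sinh=5.781954; start (x,ẋ)=(0.042800, 0.479100) → end (x,ẋ)=(0.626952, 2.098221)
phase 2: p=0.3191, T=0.326, ωT=1.210927, cosh=1.827258, sinh=1.529337; start (x,ẋ)=(0.626952, 2.098221) → end (x,ẋ)=(1.745506, 5.582810)

x = 1.7455, ẋ = 5.5828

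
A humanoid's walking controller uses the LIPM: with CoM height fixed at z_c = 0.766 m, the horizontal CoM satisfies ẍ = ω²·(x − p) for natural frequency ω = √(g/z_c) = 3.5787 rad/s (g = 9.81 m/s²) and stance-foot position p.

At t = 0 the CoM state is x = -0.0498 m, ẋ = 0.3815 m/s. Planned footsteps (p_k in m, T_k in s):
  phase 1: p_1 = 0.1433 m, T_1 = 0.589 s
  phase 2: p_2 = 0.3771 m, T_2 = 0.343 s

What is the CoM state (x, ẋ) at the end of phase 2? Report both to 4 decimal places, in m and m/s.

x = -1.2762, ẋ = -5.6333

phase 1: p=0.1433, T=0.589, ωT=2.107854, cosh=4.176030, sinh=4.054532; start (x,ẋ)=(-0.049800, 0.381500) → end (x,ẋ)=(-0.230866, -1.208716)
phase 2: p=0.3771, T=0.343, ωT=1.227494, cosh=1.852846, sinh=1.559821; start (x,ẋ)=(-0.230866, -1.208716) → end (x,ẋ)=(-1.276202, -5.633313)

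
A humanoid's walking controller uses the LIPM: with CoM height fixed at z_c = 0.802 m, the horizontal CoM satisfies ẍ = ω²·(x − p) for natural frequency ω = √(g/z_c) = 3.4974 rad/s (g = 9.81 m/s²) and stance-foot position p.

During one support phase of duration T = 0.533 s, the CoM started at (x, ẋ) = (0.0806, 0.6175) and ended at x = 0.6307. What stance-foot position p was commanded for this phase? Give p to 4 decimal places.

ωT = 3.4974·0.533 = 1.864114; cosh(ωT) = 3.302627, sinh(ωT) = 3.147593
x(T) = p + (x₀−p)·cosh(ωT) + (ẋ₀/ω)·sinh(ωT) ⇒ p·(1 − cosh) = x(T) − x₀·cosh − (ẋ₀/ω)·sinh
numerator   = 0.6307 − (0.0806)·3.302627 − (0.6175/3.4974)·3.147593 = -0.191230
denominator = 1 − 3.302627 = -2.302627
p = -0.191230 / -2.302627 = 0.0830

p = 0.0830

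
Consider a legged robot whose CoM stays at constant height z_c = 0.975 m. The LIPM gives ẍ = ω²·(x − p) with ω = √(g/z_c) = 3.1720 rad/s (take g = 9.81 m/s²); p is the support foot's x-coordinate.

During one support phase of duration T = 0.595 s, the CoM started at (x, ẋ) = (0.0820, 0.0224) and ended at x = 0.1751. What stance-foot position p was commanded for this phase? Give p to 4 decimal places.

ωT = 3.1720·0.595 = 1.887340; cosh(ωT) = 3.376629, sinh(ωT) = 3.225155
x(T) = p + (x₀−p)·cosh(ωT) + (ẋ₀/ω)·sinh(ωT) ⇒ p·(1 − cosh) = x(T) − x₀·cosh − (ẋ₀/ω)·sinh
numerator   = 0.1751 − (0.0820)·3.376629 − (0.0224/3.1720)·3.225155 = -0.124559
denominator = 1 − 3.376629 = -2.376629
p = -0.124559 / -2.376629 = 0.0524

p = 0.0524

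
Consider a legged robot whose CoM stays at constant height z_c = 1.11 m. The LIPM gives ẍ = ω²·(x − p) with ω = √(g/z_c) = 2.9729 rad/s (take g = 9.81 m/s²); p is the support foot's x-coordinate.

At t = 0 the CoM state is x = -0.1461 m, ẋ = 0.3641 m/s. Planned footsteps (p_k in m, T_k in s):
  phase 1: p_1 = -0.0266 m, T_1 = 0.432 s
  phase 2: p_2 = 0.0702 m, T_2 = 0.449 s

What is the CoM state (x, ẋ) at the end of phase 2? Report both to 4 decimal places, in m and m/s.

phase 1: p=-0.0266, T=0.432, ωT=1.284293, cosh=1.944479, sinh=1.667633; start (x,ẋ)=(-0.146100, 0.364100) → end (x,ẋ)=(-0.054725, 0.115539)
phase 2: p=0.0702, T=0.449, ωT=1.334832, cosh=2.031280, sinh=1.768078; start (x,ẋ)=(-0.054725, 0.115539) → end (x,ẋ)=(-0.114843, -0.421955)

x = -0.1148, ẋ = -0.4220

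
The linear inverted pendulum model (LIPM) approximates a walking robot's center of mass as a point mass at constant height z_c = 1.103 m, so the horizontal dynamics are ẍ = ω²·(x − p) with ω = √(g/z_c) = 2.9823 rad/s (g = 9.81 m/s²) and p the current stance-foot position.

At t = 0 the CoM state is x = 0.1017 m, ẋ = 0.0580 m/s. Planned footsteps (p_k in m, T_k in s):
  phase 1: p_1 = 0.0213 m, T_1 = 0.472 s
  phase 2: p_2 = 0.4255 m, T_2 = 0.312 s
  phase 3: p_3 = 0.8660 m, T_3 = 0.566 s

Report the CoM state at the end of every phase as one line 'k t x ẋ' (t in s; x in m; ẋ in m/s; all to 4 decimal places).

1 0.4720 0.2328 0.5862
2 0.7840 0.3536 0.2433
3 1.3500 -0.3540 -3.3109

phase 1: p=0.0213, T=0.472, ωT=1.407646, cosh=2.165521, sinh=1.920802; start (x,ẋ)=(0.101700, 0.058000) → end (x,ẋ)=(0.232764, 0.586164)
phase 2: p=0.4255, T=0.312, ωT=0.930478, cosh=1.465043, sinh=1.070677; start (x,ẋ)=(0.232764, 0.586164) → end (x,ẋ)=(0.353572, 0.243333)
phase 3: p=0.8660, T=0.566, ωT=1.687982, cosh=2.796723, sinh=2.611831; start (x,ẋ)=(0.353572, 0.243333) → end (x,ẋ)=(-0.354012, -3.310897)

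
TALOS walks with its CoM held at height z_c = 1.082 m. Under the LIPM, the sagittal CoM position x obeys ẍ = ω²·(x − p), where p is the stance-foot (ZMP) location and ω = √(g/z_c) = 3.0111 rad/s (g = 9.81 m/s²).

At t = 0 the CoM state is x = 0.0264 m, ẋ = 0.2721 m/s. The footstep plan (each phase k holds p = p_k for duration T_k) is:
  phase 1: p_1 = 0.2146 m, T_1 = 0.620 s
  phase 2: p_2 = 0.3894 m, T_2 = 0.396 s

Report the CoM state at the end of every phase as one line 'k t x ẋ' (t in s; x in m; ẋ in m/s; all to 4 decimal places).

1 0.6200 -0.1233 -0.8879
2 1.0160 -0.9742 -3.9068

phase 1: p=0.2146, T=0.620, ωT=1.866882, cosh=3.311351, sinh=3.156746; start (x,ẋ)=(0.026400, 0.272100) → end (x,ẋ)=(-0.123335, -0.887875)
phase 2: p=0.3894, T=0.396, ωT=1.192396, cosh=1.799229, sinh=1.495736; start (x,ẋ)=(-0.123335, -0.887875) → end (x,ẋ)=(-0.974171, -3.906751)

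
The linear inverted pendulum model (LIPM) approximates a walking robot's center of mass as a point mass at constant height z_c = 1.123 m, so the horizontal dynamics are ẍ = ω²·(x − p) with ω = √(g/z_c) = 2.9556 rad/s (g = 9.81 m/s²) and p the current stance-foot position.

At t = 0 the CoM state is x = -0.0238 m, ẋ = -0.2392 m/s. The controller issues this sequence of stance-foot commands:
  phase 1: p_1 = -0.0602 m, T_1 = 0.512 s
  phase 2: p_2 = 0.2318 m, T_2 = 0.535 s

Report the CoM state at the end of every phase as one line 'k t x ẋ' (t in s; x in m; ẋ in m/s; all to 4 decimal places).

1 0.5120 -0.1484 -0.3370
2 1.0470 -0.9968 -3.4695

phase 1: p=-0.0602, T=0.512, ωT=1.513267, cosh=2.380867, sinh=2.160678; start (x,ẋ)=(-0.023800, -0.239200) → end (x,ẋ)=(-0.148402, -0.337049)
phase 2: p=0.2318, T=0.535, ωT=1.581246, cosh=2.533364, sinh=2.327645; start (x,ẋ)=(-0.148402, -0.337049) → end (x,ẋ)=(-0.996830, -3.469505)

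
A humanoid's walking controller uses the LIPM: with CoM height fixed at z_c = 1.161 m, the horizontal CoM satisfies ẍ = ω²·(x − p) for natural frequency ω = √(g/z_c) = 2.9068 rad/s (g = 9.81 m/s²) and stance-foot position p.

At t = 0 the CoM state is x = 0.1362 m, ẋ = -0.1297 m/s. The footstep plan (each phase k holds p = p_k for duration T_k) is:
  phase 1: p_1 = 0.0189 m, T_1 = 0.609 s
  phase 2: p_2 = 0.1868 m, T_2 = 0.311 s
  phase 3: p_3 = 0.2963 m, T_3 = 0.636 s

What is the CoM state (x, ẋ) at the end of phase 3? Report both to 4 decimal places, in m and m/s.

x = 1.9659, ẋ = 4.9294

phase 1: p=0.0189, T=0.609, ωT=1.770241, cosh=3.021281, sinh=2.850989; start (x,ẋ)=(0.136200, -0.129700) → end (x,ẋ)=(0.246086, 0.580235)
phase 2: p=0.1868, T=0.311, ωT=0.904015, cosh=1.437219, sinh=1.032279; start (x,ẋ)=(0.246086, 0.580235) → end (x,ẋ)=(0.478064, 1.011821)
phase 3: p=0.2963, T=0.636, ωT=1.848725, cosh=3.254576, sinh=3.097138; start (x,ẋ)=(0.478064, 1.011821) → end (x,ẋ)=(1.965940, 4.929426)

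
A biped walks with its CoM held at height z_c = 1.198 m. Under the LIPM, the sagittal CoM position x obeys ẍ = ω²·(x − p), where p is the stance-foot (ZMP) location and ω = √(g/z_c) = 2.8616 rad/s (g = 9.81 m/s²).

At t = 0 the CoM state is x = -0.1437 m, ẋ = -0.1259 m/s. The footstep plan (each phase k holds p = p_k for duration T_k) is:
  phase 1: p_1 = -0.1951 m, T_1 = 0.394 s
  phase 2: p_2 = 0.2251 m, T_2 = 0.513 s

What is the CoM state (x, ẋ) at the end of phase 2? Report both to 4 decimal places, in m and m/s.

x = -0.6821, ẋ = -2.3393

phase 1: p=-0.1951, T=0.394, ωT=1.127470, cosh=1.705844, sinh=1.381992; start (x,ẋ)=(-0.143700, -0.125900) → end (x,ẋ)=(-0.168222, -0.011494)
phase 2: p=0.2251, T=0.513, ωT=1.468001, cosh=2.285467, sinh=2.055082; start (x,ẋ)=(-0.168222, -0.011494) → end (x,ẋ)=(-0.682079, -2.339327)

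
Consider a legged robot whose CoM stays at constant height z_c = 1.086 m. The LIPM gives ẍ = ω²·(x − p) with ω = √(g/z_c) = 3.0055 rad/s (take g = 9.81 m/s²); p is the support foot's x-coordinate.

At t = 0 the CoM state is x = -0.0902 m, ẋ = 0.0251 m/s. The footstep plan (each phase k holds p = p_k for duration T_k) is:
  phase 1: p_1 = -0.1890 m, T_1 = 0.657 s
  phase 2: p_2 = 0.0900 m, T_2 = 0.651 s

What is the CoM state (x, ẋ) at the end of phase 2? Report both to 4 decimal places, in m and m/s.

phase 1: p=-0.1890, T=0.657, ωT=1.974614, cosh=3.671325, sinh=3.532510; start (x,ẋ)=(-0.090200, 0.025100) → end (x,ẋ)=(0.203228, 1.141106)
phase 2: p=0.0900, T=0.651, ωT=1.956581, cosh=3.608217, sinh=3.466876; start (x,ẋ)=(0.203228, 1.141106) → end (x,ẋ)=(1.814829, 5.297160)

x = 1.8148, ẋ = 5.2972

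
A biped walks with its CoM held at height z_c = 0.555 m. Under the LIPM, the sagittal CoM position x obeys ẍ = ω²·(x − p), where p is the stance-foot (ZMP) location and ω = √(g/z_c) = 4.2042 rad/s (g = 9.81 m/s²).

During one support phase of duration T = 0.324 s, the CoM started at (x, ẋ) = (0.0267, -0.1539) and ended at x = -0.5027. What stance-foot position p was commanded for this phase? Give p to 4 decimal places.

p = 0.4549

ωT = 4.2042·0.324 = 1.362161; cosh(ωT) = 2.080364, sinh(ωT) = 1.824257
x(T) = p + (x₀−p)·cosh(ωT) + (ẋ₀/ω)·sinh(ωT) ⇒ p·(1 − cosh) = x(T) − x₀·cosh − (ẋ₀/ω)·sinh
numerator   = -0.5027 − (0.0267)·2.080364 − (-0.1539/4.2042)·1.824257 = -0.491467
denominator = 1 − 2.080364 = -1.080364
p = -0.491467 / -1.080364 = 0.4549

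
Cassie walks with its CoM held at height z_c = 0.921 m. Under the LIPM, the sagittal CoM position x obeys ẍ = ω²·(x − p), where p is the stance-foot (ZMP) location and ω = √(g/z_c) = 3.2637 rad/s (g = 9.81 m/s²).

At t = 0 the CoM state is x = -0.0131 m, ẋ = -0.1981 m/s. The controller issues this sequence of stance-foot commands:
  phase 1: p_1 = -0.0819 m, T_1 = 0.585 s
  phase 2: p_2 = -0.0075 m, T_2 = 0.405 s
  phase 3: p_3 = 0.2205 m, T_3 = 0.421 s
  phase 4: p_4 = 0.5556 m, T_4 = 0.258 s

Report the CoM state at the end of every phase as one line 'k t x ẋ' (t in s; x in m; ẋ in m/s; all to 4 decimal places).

phase 1: p=-0.0819, T=0.585, ωT=1.909264, cosh=3.448157, sinh=3.299967; start (x,ẋ)=(-0.013100, -0.198100) → end (x,ẋ)=(-0.044968, 0.057903)
phase 2: p=-0.0075, T=0.405, ωT=1.321799, cosh=2.008408, sinh=1.741752; start (x,ẋ)=(-0.044968, 0.057903) → end (x,ẋ)=(-0.051850, -0.096697)
phase 3: p=0.2205, T=0.421, ωT=1.374018, cosh=2.102141, sinh=1.849053; start (x,ẋ)=(-0.051850, -0.096697) → end (x,ẋ)=(-0.406801, -1.846834)
phase 4: p=0.5556, T=0.258, ωT=0.842035, cosh=1.375959, sinh=0.945126; start (x,ẋ)=(-0.406801, -1.846834) → end (x,ẋ)=(-1.303444, -5.509798)

1 0.5850 -0.0450 0.0579
2 0.9900 -0.0518 -0.0967
3 1.4110 -0.4068 -1.8468
4 1.6690 -1.3034 -5.5098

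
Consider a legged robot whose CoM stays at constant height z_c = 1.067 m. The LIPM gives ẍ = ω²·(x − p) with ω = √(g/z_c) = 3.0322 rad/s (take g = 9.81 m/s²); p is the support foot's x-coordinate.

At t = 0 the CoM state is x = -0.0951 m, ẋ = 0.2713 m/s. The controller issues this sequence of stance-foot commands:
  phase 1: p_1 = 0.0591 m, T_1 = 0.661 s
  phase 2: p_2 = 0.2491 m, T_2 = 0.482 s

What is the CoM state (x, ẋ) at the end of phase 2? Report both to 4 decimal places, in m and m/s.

phase 1: p=0.0591, T=0.661, ωT=2.004284, cosh=3.777768, sinh=3.643012; start (x,ẋ)=(-0.095100, 0.271300) → end (x,ẋ)=(-0.197481, -0.678437)
phase 2: p=0.2491, T=0.482, ωT=1.461520, cosh=2.272197, sinh=2.040314; start (x,ẋ)=(-0.197481, -0.678437) → end (x,ẋ)=(-1.222128, -4.304377)

x = -1.2221, ẋ = -4.3044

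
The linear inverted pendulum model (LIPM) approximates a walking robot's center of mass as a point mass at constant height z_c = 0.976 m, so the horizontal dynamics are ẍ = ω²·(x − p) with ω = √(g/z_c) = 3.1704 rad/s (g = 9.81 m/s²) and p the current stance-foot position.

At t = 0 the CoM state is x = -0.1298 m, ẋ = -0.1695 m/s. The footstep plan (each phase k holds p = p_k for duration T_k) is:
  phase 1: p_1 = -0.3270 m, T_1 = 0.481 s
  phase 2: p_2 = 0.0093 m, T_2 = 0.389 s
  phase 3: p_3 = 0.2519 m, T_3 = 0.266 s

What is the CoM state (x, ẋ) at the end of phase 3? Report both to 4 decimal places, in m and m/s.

x = 1.1931, ẋ = 3.4270

phase 1: p=-0.3270, T=0.481, ωT=1.524962, cosh=2.406300, sinh=2.188671; start (x,ẋ)=(-0.129800, -0.169500) → end (x,ẋ)=(0.030509, 0.960495)
phase 2: p=0.0093, T=0.389, ωT=1.233286, cosh=1.861911, sinh=1.570578; start (x,ẋ)=(0.030509, 0.960495) → end (x,ẋ)=(0.524607, 1.893964)
phase 3: p=0.2519, T=0.266, ωT=0.843326, cosh=1.377181, sinh=0.946904; start (x,ẋ)=(0.524607, 1.893964) → end (x,ẋ)=(1.193137, 3.427014)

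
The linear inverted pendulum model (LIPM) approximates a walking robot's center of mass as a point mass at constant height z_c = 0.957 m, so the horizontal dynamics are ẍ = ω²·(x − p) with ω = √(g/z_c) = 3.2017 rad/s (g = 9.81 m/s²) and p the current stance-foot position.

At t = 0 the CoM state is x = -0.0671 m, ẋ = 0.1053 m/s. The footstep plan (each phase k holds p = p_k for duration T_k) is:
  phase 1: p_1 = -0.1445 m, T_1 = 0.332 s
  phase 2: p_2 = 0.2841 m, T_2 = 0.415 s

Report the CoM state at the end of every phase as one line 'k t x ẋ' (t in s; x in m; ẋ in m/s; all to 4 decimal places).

1 0.3320 0.0228 0.4865
2 0.7470 0.0230 -0.4857

phase 1: p=-0.1445, T=0.332, ωT=1.062964, cosh=1.620185, sinh=1.274755; start (x,ẋ)=(-0.067100, 0.105300) → end (x,ẋ)=(0.022827, 0.486505)
phase 2: p=0.2841, T=0.415, ωT=1.328706, cosh=2.020486, sinh=1.755666; start (x,ẋ)=(0.022827, 0.486505) → end (x,ẋ)=(0.022979, -0.485668)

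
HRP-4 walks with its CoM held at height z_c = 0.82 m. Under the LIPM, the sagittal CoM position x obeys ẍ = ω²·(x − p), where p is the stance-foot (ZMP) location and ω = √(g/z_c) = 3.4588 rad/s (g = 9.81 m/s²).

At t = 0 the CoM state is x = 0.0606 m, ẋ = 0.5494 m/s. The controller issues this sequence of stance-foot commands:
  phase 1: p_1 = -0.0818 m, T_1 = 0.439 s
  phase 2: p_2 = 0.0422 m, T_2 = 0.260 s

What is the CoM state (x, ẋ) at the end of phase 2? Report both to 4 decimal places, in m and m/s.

phase 1: p=-0.0818, T=0.439, ωT=1.518413, cosh=2.392017, sinh=2.172958; start (x,ẋ)=(0.060600, 0.549400) → end (x,ẋ)=(0.603979, 2.384428)
phase 2: p=0.0422, T=0.260, ωT=0.899288, cosh=1.432356, sinh=1.025497; start (x,ẋ)=(0.603979, 2.384428) → end (x,ẋ)=(1.553824, 5.407972)

x = 1.5538, ẋ = 5.4080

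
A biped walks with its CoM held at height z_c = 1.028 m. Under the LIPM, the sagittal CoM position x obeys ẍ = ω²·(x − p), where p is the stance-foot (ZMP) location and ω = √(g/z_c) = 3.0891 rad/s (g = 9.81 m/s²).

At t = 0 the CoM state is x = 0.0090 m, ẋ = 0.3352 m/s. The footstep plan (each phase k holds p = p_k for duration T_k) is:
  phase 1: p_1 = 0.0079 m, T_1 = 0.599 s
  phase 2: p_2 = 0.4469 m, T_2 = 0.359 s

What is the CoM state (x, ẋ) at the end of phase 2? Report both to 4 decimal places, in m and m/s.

x = 0.7633, ẋ = 1.4419

phase 1: p=0.0079, T=0.599, ωT=1.850371, cosh=3.259679, sinh=3.102500; start (x,ẋ)=(0.009000, 0.335200) → end (x,ẋ)=(0.348140, 1.103187)
phase 2: p=0.4469, T=0.359, ωT=1.108987, cosh=1.680589, sinh=1.350696; start (x,ẋ)=(0.348140, 1.103187) → end (x,ẋ)=(0.763288, 1.441933)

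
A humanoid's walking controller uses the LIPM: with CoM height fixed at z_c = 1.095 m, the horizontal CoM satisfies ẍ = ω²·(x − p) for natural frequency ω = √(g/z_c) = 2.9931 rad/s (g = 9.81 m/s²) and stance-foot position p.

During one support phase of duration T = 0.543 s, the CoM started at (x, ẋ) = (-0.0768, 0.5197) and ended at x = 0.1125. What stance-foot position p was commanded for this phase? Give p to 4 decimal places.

ωT = 2.9931·0.543 = 1.625253; cosh(ωT) = 2.638284, sinh(ωT) = 2.441422
x(T) = p + (x₀−p)·cosh(ωT) + (ẋ₀/ω)·sinh(ωT) ⇒ p·(1 − cosh) = x(T) − x₀·cosh − (ẋ₀/ω)·sinh
numerator   = 0.1125 − (-0.0768)·2.638284 − (0.5197/2.9931)·2.441422 = -0.108790
denominator = 1 − 2.638284 = -1.638284
p = -0.108790 / -1.638284 = 0.0664

p = 0.0664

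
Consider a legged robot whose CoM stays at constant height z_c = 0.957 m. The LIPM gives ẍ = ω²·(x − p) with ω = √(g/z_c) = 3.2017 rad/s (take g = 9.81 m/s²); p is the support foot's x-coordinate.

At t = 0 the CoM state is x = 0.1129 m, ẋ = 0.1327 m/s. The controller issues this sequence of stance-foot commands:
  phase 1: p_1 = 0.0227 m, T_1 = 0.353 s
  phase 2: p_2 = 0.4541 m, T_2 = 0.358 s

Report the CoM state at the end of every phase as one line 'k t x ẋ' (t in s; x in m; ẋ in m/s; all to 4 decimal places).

1 0.3530 0.2344 0.6273
2 0.7110 0.3506 0.0917

phase 1: p=0.0227, T=0.353, ωT=1.130200, cosh=1.709622, sinh=1.386654; start (x,ẋ)=(0.112900, 0.132700) → end (x,ẋ)=(0.234380, 0.627323)
phase 2: p=0.4541, T=0.358, ωT=1.146209, cosh=1.732041, sinh=1.414201; start (x,ẋ)=(0.234380, 0.627323) → end (x,ẋ)=(0.350627, 0.091692)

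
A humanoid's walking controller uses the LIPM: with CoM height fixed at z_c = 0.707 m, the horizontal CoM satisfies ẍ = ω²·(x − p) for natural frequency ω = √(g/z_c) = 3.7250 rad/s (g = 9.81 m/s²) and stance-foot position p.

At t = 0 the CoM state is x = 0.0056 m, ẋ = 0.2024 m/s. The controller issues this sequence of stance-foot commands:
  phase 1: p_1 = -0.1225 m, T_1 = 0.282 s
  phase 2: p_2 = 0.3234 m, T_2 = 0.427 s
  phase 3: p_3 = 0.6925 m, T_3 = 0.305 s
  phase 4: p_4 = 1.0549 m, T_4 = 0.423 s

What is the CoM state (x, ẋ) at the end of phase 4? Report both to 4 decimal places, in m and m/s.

phase 1: p=-0.1225, T=0.282, ωT=1.050450, cosh=1.604359, sinh=1.254579; start (x,ẋ)=(0.005600, 0.202400) → end (x,ẋ)=(0.151187, 0.923373)
phase 2: p=0.3234, T=0.427, ωT=1.590575, cosh=2.555189, sinh=2.351381; start (x,ẋ)=(0.151187, 0.923373) → end (x,ẋ)=(0.466235, 0.850993)
phase 3: p=0.6925, T=0.305, ωT=1.136125, cosh=1.717868, sinh=1.396807; start (x,ẋ)=(0.466235, 0.850993) → end (x,ẋ)=(0.622913, 0.284611)
phase 4: p=1.0549, T=0.423, ωT=1.575675, cosh=2.520436, sinh=2.313568; start (x,ẋ)=(0.622913, 0.284611) → end (x,ẋ)=(0.142875, -3.005536)

x = 0.1429, ẋ = -3.0055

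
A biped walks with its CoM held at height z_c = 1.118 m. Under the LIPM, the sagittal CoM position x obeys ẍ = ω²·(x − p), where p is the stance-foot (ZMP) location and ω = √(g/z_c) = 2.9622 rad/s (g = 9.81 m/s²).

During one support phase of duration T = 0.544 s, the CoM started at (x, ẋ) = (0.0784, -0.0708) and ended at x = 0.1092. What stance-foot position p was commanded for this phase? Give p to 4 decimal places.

ωT = 2.9622·0.544 = 1.611437; cosh(ωT) = 2.604803, sinh(ωT) = 2.405202
x(T) = p + (x₀−p)·cosh(ωT) + (ẋ₀/ω)·sinh(ωT) ⇒ p·(1 − cosh) = x(T) − x₀·cosh − (ẋ₀/ω)·sinh
numerator   = 0.1092 − (0.0784)·2.604803 − (-0.0708/2.9622)·2.405202 = -0.037529
denominator = 1 − 2.604803 = -1.604803
p = -0.037529 / -1.604803 = 0.0234

p = 0.0234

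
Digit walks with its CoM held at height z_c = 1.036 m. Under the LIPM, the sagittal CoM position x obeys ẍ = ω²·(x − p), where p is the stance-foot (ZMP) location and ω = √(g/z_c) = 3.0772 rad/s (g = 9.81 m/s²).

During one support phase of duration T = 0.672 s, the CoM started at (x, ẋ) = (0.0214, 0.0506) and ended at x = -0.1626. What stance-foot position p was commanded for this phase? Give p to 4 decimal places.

ωT = 3.0772·0.672 = 2.067878; cosh(ωT) = 4.017241, sinh(ωT) = 3.890787
x(T) = p + (x₀−p)·cosh(ωT) + (ẋ₀/ω)·sinh(ωT) ⇒ p·(1 − cosh) = x(T) − x₀·cosh − (ẋ₀/ω)·sinh
numerator   = -0.1626 − (0.0214)·4.017241 − (0.0506/3.0772)·3.890787 = -0.312547
denominator = 1 − 4.017241 = -3.017241
p = -0.312547 / -3.017241 = 0.1036

p = 0.1036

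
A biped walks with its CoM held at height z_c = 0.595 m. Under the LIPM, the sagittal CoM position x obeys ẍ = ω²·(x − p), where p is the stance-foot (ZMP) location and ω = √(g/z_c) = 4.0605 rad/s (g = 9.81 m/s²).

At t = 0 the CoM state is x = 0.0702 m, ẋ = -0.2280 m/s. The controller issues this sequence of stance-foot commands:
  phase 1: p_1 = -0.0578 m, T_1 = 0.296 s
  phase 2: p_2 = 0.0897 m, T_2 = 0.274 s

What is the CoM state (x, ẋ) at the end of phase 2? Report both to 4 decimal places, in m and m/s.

phase 1: p=-0.0578, T=0.296, ωT=1.201908, cosh=1.813539, sinh=1.512919; start (x,ẋ)=(0.070200, -0.228000) → end (x,ẋ)=(0.089381, 0.372844)
phase 2: p=0.0897, T=0.274, ωT=1.112577, cosh=1.685449, sinh=1.356739; start (x,ẋ)=(0.089381, 0.372844) → end (x,ẋ)=(0.213742, 0.626654)

x = 0.2137, ẋ = 0.6267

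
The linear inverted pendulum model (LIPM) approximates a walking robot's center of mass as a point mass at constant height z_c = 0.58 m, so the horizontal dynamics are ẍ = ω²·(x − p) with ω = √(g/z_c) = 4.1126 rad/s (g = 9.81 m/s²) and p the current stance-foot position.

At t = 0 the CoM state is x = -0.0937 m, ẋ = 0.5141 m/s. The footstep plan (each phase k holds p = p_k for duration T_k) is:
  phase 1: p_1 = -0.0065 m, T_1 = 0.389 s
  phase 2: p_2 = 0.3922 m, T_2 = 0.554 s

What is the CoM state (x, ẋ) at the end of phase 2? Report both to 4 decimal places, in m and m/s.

phase 1: p=-0.0065, T=0.389, ωT=1.599801, cosh=2.576993, sinh=2.375056; start (x,ẋ)=(-0.093700, 0.514100) → end (x,ẋ)=(0.065683, 0.473092)
phase 2: p=0.3922, T=0.554, ωT=2.278380, cosh=4.931654, sinh=4.829204; start (x,ẋ)=(0.065683, 0.473092) → end (x,ẋ)=(-0.662544, -4.151697)

x = -0.6625, ẋ = -4.1517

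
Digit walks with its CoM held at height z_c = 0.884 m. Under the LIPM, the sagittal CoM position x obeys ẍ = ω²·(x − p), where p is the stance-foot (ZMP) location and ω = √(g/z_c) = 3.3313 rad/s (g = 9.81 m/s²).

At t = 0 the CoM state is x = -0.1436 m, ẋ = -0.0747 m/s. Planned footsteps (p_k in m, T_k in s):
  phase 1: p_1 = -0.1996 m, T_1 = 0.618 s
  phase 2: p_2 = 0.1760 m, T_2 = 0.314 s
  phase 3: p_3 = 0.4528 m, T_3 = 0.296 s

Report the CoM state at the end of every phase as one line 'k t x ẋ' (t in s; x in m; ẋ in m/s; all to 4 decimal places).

1 0.6180 -0.0630 0.4216
2 0.9320 -0.0483 -0.3194
3 1.2280 -0.4229 -2.4138

phase 1: p=-0.1996, T=0.618, ωT=2.058743, cosh=3.981865, sinh=3.854251; start (x,ẋ)=(-0.143600, -0.074700) → end (x,ẋ)=(-0.063042, 0.421576)
phase 2: p=0.1760, T=0.314, ωT=1.046028, cosh=1.598827, sinh=1.247497; start (x,ẋ)=(-0.063042, 0.421576) → end (x,ẋ)=(-0.048316, -0.319380)
phase 3: p=0.4528, T=0.296, ωT=0.986065, cosh=1.526853, sinh=1.153811; start (x,ẋ)=(-0.048316, -0.319380) → end (x,ẋ)=(-0.422950, -2.413783)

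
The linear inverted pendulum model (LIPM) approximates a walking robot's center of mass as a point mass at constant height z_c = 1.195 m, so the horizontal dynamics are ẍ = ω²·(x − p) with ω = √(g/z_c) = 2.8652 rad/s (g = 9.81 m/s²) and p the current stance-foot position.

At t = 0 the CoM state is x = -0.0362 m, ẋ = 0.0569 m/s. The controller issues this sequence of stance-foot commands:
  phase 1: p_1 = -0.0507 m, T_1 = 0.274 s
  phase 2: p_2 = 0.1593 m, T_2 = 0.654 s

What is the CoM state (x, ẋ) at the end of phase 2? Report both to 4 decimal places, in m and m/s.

phase 1: p=-0.0507, T=0.274, ωT=0.785065, cosh=1.324320, sinh=0.868229; start (x,ẋ)=(-0.036200, 0.056900) → end (x,ẋ)=(-0.014255, 0.111425)
phase 2: p=0.1593, T=0.654, ωT=1.873841, cosh=3.333399, sinh=3.179866; start (x,ẋ)=(-0.014255, 0.111425) → end (x,ẋ)=(-0.295567, -1.209830)

x = -0.2956, ẋ = -1.2098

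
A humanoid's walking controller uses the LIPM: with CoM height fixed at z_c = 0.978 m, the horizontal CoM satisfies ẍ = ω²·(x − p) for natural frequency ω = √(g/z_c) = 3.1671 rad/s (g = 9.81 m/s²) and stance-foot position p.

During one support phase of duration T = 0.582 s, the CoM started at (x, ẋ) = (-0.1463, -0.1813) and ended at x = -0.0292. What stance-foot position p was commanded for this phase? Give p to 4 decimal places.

ωT = 3.1671·0.582 = 1.843252; cosh(ωT) = 3.237675, sinh(ωT) = 3.079374
x(T) = p + (x₀−p)·cosh(ωT) + (ẋ₀/ω)·sinh(ωT) ⇒ p·(1 − cosh) = x(T) − x₀·cosh − (ẋ₀/ω)·sinh
numerator   = -0.0292 − (-0.1463)·3.237675 − (-0.1813/3.1671)·3.079374 = 0.620750
denominator = 1 − 3.237675 = -2.237675
p = 0.620750 / -2.237675 = -0.2774

p = -0.2774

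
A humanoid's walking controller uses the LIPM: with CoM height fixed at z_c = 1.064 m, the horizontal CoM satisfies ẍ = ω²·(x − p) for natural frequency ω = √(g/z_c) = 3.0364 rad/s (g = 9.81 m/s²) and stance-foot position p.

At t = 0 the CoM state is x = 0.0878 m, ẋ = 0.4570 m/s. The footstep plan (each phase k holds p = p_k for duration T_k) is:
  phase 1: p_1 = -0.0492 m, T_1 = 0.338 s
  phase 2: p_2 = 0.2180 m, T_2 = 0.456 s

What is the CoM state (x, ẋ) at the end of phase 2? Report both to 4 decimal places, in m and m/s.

x = 1.2524, ẋ = 3.3478

phase 1: p=-0.0492, T=0.338, ωT=1.026303, cosh=1.574530, sinh=1.216200; start (x,ẋ)=(0.087800, 0.457000) → end (x,ẋ)=(0.349557, 1.225483)
phase 2: p=0.2180, T=0.456, ωT=1.384598, cosh=2.121823, sinh=1.871399; start (x,ẋ)=(0.349557, 1.225483) → end (x,ẋ)=(1.252433, 3.347810)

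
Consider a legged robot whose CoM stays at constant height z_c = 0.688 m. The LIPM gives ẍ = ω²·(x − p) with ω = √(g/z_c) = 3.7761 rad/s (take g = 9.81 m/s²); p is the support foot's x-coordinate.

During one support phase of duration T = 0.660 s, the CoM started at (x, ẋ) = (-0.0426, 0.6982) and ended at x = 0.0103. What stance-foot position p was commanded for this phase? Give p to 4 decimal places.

ωT = 3.7761·0.660 = 2.492226; cosh(ωT) = 6.085440, sinh(ωT) = 6.002714
x(T) = p + (x₀−p)·cosh(ωT) + (ẋ₀/ω)·sinh(ωT) ⇒ p·(1 − cosh) = x(T) − x₀·cosh − (ẋ₀/ω)·sinh
numerator   = 0.0103 − (-0.0426)·6.085440 − (0.6982/3.7761)·6.002714 = -0.840361
denominator = 1 − 6.085440 = -5.085440
p = -0.840361 / -5.085440 = 0.1652

p = 0.1652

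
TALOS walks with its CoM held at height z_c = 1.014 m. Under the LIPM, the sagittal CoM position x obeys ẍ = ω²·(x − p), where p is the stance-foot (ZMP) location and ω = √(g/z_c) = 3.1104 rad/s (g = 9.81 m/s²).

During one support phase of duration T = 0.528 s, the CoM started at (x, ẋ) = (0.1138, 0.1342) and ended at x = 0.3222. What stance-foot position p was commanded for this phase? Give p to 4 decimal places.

p = 0.0536

ωT = 3.1104·0.528 = 1.642291; cosh(ωT) = 2.680265, sinh(ωT) = 2.486729
x(T) = p + (x₀−p)·cosh(ωT) + (ẋ₀/ω)·sinh(ωT) ⇒ p·(1 − cosh) = x(T) − x₀·cosh − (ẋ₀/ω)·sinh
numerator   = 0.3222 − (0.1138)·2.680265 − (0.1342/3.1104)·2.486729 = -0.090106
denominator = 1 − 2.680265 = -1.680265
p = -0.090106 / -1.680265 = 0.0536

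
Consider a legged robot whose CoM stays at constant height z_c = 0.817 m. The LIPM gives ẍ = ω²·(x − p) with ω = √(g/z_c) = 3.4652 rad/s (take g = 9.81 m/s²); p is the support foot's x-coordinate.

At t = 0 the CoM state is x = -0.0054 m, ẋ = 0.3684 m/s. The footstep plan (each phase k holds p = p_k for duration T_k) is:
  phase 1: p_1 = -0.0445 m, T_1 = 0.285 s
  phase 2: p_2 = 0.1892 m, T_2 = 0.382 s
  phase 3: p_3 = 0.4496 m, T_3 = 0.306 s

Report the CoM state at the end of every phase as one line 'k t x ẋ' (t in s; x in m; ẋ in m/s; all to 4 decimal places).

1 0.2850 0.1382 0.7198
2 0.6670 0.4492 1.1394
3 0.9730 0.8666 1.8403

phase 1: p=-0.0445, T=0.285, ωT=0.987582, cosh=1.528606, sinh=1.156129; start (x,ẋ)=(-0.005400, 0.368400) → end (x,ẋ)=(0.138181, 0.719781)
phase 2: p=0.1892, T=0.382, ωT=1.323706, cosh=2.011734, sinh=1.745587; start (x,ẋ)=(0.138181, 0.719781) → end (x,ẋ)=(0.449153, 1.139408)
phase 3: p=0.4496, T=0.306, ωT=1.060351, cosh=1.616860, sinh=1.270525; start (x,ẋ)=(0.449153, 1.139408) → end (x,ẋ)=(0.866644, 1.840293)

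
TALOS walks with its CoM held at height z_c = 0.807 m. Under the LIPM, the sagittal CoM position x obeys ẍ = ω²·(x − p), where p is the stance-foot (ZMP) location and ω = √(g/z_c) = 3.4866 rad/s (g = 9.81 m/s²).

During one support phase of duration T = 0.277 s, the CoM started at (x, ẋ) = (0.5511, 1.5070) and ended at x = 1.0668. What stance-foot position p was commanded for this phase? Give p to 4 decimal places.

p = 0.4910

ωT = 3.4866·0.277 = 0.965788; cosh(ωT) = 1.503770, sinh(ωT) = 1.123087
x(T) = p + (x₀−p)·cosh(ωT) + (ẋ₀/ω)·sinh(ωT) ⇒ p·(1 − cosh) = x(T) − x₀·cosh − (ẋ₀/ω)·sinh
numerator   = 1.0668 − (0.5511)·1.503770 − (1.5070/3.4866)·1.123087 = -0.247355
denominator = 1 − 1.503770 = -0.503770
p = -0.247355 / -0.503770 = 0.4910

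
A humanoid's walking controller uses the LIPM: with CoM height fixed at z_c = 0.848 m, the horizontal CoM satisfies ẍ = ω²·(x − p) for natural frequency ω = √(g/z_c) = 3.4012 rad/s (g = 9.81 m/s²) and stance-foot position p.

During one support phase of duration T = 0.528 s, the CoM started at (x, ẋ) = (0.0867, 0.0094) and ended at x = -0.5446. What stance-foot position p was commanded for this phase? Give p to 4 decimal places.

p = 0.3919

ωT = 3.4012·0.528 = 1.795834; cosh(ωT) = 3.095242, sinh(ωT) = 2.929253
x(T) = p + (x₀−p)·cosh(ωT) + (ẋ₀/ω)·sinh(ωT) ⇒ p·(1 − cosh) = x(T) − x₀·cosh − (ẋ₀/ω)·sinh
numerator   = -0.5446 − (0.0867)·3.095242 − (0.0094/3.4012)·2.929253 = -0.821053
denominator = 1 − 3.095242 = -2.095242
p = -0.821053 / -2.095242 = 0.3919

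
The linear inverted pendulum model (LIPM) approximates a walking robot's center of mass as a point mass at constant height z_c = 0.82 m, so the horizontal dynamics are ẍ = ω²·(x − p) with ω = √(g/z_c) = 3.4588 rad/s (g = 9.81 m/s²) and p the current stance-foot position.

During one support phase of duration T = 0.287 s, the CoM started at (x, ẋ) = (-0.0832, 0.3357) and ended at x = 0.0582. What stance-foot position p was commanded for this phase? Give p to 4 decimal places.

ωT = 3.4588·0.287 = 0.992676; cosh(ωT) = 1.534514, sinh(ωT) = 1.163930
x(T) = p + (x₀−p)·cosh(ωT) + (ẋ₀/ω)·sinh(ωT) ⇒ p·(1 − cosh) = x(T) − x₀·cosh − (ẋ₀/ω)·sinh
numerator   = 0.0582 − (-0.0832)·1.534514 − (0.3357/3.4588)·1.163930 = 0.072904
denominator = 1 − 1.534514 = -0.534514
p = 0.072904 / -0.534514 = -0.1364

p = -0.1364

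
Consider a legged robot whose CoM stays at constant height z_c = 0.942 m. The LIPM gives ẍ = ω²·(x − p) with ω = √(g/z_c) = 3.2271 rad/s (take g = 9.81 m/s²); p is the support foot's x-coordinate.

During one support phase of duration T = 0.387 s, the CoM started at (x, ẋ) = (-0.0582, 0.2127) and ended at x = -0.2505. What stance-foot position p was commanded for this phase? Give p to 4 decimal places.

ωT = 3.2271·0.387 = 1.248888; cosh(ωT) = 1.886643, sinh(ωT) = 1.599820
x(T) = p + (x₀−p)·cosh(ωT) + (ẋ₀/ω)·sinh(ωT) ⇒ p·(1 − cosh) = x(T) − x₀·cosh − (ẋ₀/ω)·sinh
numerator   = -0.2505 − (-0.0582)·1.886643 − (0.2127/3.2271)·1.599820 = -0.246142
denominator = 1 − 1.886643 = -0.886643
p = -0.246142 / -0.886643 = 0.2776

p = 0.2776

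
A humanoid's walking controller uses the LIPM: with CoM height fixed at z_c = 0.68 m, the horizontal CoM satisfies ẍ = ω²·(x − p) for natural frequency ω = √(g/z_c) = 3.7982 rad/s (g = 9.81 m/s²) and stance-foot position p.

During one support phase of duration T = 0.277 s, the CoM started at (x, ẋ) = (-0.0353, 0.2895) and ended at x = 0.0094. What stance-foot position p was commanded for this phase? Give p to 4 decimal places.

ωT = 3.7982·0.277 = 1.052101; cosh(ωT) = 1.606433, sinh(ωT) = 1.257230
x(T) = p + (x₀−p)·cosh(ωT) + (ẋ₀/ω)·sinh(ωT) ⇒ p·(1 − cosh) = x(T) − x₀·cosh − (ẋ₀/ω)·sinh
numerator   = 0.0094 − (-0.0353)·1.606433 − (0.2895/3.7982)·1.257230 = -0.029719
denominator = 1 − 1.606433 = -0.606433
p = -0.029719 / -0.606433 = 0.0490

p = 0.0490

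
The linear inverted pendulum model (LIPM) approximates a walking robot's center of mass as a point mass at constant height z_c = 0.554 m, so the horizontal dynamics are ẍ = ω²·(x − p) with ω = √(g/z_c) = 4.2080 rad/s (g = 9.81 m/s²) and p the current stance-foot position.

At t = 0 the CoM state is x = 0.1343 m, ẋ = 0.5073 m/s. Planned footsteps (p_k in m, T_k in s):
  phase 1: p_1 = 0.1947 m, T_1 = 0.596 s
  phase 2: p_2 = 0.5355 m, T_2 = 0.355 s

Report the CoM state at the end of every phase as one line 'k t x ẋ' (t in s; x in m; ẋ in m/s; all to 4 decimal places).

phase 1: p=0.1947, T=0.596, ωT=2.507968, cosh=6.180693, sinh=6.099259; start (x,ẋ)=(0.134300, 0.507300) → end (x,ẋ)=(0.556689, 1.585258)
phase 2: p=0.5355, T=0.355, ωT=1.493840, cosh=2.339338, sinh=2.114829; start (x,ẋ)=(0.556689, 1.585258) → end (x,ẋ)=(1.381777, 3.897019)

1 0.5960 0.5567 1.5853
2 0.9510 1.3818 3.8970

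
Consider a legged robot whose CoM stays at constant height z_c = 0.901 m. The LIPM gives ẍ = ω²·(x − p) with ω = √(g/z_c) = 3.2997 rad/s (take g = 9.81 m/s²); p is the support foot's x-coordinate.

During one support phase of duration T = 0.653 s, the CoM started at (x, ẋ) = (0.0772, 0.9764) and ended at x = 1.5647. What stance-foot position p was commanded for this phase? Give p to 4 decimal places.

p = 0.0094

ωT = 3.2997·0.653 = 2.154704; cosh(ωT) = 4.370638, sinh(ωT) = 4.254700
x(T) = p + (x₀−p)·cosh(ωT) + (ẋ₀/ω)·sinh(ωT) ⇒ p·(1 − cosh) = x(T) − x₀·cosh − (ẋ₀/ω)·sinh
numerator   = 1.5647 − (0.0772)·4.370638 − (0.9764/3.2997)·4.254700 = -0.031703
denominator = 1 − 4.370638 = -3.370638
p = -0.031703 / -3.370638 = 0.0094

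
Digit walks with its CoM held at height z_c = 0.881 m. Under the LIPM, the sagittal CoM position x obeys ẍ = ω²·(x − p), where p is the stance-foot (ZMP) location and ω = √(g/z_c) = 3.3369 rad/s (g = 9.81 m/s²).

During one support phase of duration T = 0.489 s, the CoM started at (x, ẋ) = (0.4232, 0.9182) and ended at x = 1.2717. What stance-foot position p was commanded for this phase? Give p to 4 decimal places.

ωT = 3.3369·0.489 = 1.631744; cosh(ωT) = 2.654186, sinh(ωT) = 2.458598
x(T) = p + (x₀−p)·cosh(ωT) + (ẋ₀/ω)·sinh(ωT) ⇒ p·(1 − cosh) = x(T) − x₀·cosh − (ẋ₀/ω)·sinh
numerator   = 1.2717 − (0.4232)·2.654186 − (0.9182/3.3369)·2.458598 = -0.528073
denominator = 1 − 2.654186 = -1.654186
p = -0.528073 / -1.654186 = 0.3192

p = 0.3192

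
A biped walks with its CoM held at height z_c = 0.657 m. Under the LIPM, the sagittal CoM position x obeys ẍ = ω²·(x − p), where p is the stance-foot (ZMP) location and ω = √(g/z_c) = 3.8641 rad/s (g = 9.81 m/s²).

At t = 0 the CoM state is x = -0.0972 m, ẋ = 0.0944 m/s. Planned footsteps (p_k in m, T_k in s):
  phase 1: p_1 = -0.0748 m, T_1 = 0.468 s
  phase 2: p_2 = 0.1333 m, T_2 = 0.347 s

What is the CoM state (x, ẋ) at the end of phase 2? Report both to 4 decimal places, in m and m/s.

x = -0.2690, ẋ = -1.3363

phase 1: p=-0.0748, T=0.468, ωT=1.808399, cosh=3.132294, sinh=2.968377; start (x,ẋ)=(-0.097200, 0.094400) → end (x,ẋ)=(-0.072446, 0.038758)
phase 2: p=0.1333, T=0.347, ωT=1.340843, cosh=2.041944, sinh=1.780319; start (x,ẋ)=(-0.072446, 0.038758) → end (x,ẋ)=(-0.268964, -1.336252)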